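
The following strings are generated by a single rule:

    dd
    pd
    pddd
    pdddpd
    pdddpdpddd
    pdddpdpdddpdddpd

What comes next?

pdddpdpdddpdddpdpdddpdpddd

Each term (from the third on) is the previous term followed by the one before it: term 3 = pd·dd = pddd.
The next term joins pdddpdpdddpdddpd and pdddpdpddd.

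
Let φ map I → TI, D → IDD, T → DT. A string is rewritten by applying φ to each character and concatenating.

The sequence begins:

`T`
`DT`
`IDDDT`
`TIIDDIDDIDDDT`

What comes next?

DTTITIIDDIDDTIIDDIDDTIIDDIDDIDDDT

Replace each of the 13 characters of TIIDDIDDIDDDT in place — DT TI TI IDD IDD TI IDD IDD TI IDD IDD IDD DT — and concatenate.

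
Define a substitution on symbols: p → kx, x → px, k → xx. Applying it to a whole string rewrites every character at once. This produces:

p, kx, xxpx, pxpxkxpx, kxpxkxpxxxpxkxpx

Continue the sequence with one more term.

xxpxkxpxxxpxkxpxpxpxkxpxxxpxkxpx

φ(kxpxkxpxxxpxkxpx) expands symbol-by-symbol to xx px kx px xx px kx px px px kx px xx px kx px; joining the 16 pieces gives the next term.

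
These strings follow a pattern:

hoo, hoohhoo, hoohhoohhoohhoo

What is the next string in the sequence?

hoohhoohhoohhoohhoohhoohhoohhoo

Each string is two copies of the previous one joined by 'h'.
One more doubling of hoohhoohhoohhoo gives the answer.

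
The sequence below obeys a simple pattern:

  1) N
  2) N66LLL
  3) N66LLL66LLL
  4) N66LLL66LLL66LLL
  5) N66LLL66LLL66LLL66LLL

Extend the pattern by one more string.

The strings grow by a fixed suffix 66LLL each time.
Applying this once more to N66LLL66LLL66LLL66LLL:

N66LLL66LLL66LLL66LLL66LLL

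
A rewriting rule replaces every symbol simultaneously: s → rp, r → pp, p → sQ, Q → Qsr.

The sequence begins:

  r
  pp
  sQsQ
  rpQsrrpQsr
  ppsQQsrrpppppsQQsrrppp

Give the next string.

Rewriting the 22 symbols of ppsQQsrrpppppsQQsrrppp one by one yields sQ sQ rp Qsr Qsr rp pp pp sQ sQ sQ sQ sQ rp Qsr Qsr rp pp pp sQ sQ sQ; concatenated:

sQsQrpQsrQsrrpppppsQsQsQsQsQrpQsrQsrrpppppsQsQsQ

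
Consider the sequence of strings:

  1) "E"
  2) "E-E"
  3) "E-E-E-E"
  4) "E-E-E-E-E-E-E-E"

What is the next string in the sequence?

s(k+1) = s(k)·-·s(k) — each term doubles the last with '-' between the halves.
Doubling E-E-E-E-E-E-E-E with '-' between the halves:

E-E-E-E-E-E-E-E-E-E-E-E-E-E-E-E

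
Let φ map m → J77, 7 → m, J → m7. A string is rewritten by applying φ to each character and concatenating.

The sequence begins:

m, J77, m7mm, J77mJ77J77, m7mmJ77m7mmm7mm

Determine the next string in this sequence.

J77mJ77J77m7mmJ77mJ77J77J77mJ77J77

Replace each of the 15 characters of m7mmJ77m7mmm7mm in place — J77 m J77 J77 m7 m m J77 m J77 J77 J77 m J77 J77 — and concatenate.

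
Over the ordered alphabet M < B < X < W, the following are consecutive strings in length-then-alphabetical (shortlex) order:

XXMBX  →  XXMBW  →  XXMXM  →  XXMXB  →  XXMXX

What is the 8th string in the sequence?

XXMWB

Advancing 3 positions from XXMXX through XXMXX → XXMXW → XXMWM reaches term 8.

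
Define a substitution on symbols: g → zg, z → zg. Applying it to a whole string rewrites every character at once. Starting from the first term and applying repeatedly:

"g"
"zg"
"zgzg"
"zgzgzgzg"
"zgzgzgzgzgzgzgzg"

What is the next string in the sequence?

φ(zgzgzgzgzgzgzgzg) expands symbol-by-symbol to zg zg zg zg zg zg zg zg zg zg zg zg zg zg zg zg; joining the 16 pieces gives the next term.

zgzgzgzgzgzgzgzgzgzgzgzgzgzgzgzg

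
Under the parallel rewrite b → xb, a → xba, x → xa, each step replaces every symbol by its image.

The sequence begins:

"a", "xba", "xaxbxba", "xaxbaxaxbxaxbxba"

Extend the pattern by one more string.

Rewriting the 16 symbols of xaxbaxaxbxaxbxba one by one yields xa xba xa xb xba xa xba xa xb xa xba xa xb xa xb xba; concatenated:

xaxbaxaxbxbaxaxbaxaxbxaxbaxaxbxaxbxba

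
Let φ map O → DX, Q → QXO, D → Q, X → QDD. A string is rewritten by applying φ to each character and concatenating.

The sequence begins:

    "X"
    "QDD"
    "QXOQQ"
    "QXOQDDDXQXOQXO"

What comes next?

φ(QXOQDDDXQXOQXO) expands symbol-by-symbol to QXO QDD DX QXO Q Q Q QDD QXO QDD DX QXO QDD DX; joining the 14 pieces gives the next term.

QXOQDDDXQXOQQQQDDQXOQDDDXQXOQDDDX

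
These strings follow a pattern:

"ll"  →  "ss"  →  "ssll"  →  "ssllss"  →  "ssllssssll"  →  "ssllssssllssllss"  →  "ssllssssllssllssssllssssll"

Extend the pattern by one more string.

ssllssssllssllssssllssssllssllssssllssllss

From term 3 onward, concatenate the last term with the second-to-last: ss·ll = ssll, ssll·ss = ssllss, …
Continuing: ssllssssllssllssssllssssll · ssllssssllssllss gives term 8.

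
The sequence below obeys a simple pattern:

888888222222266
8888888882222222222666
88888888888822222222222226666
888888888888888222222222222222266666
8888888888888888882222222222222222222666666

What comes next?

88888888888888888888822222222222222222222226666666

Reading off run lengths: 8 runs 6, 9, 12, 15, 18; 2 runs 7, 10, 13, 16, 19; 6 runs 2, 3, 4, 5, 6 — each is linear in n, where the shown terms are n = 2, 3, 4, 5, 6.
Setting n = 7 gives 21, 22, 7 characters in each block.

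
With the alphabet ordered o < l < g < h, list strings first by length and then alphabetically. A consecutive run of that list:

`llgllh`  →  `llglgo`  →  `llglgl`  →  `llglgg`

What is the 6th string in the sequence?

Advancing 2 positions from llglgg through llglgg → llglgh reaches term 6.

llglho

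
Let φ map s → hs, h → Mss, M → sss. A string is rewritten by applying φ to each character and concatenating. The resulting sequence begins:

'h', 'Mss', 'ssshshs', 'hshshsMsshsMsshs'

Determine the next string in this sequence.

MsshsMsshsMsshsssshshsMsshsssshshsMsshs

Replace each of the 16 characters of hshshsMsshsMsshs in place — Mss hs Mss hs Mss hs sss hs hs Mss hs sss hs hs Mss hs — and concatenate.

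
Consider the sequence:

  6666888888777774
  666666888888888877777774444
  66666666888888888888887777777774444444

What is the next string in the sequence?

6666666666888888888888888888777777777774444444444

Reading off run lengths: 6 runs 4, 6, 8; 8 runs 6, 10, 14; 7 runs 5, 7, 9; 4 runs 1, 4, 7 — each is linear in n (n = 1, 2, …).
Setting n = 4 gives 10, 18, 11, 10 characters in each block.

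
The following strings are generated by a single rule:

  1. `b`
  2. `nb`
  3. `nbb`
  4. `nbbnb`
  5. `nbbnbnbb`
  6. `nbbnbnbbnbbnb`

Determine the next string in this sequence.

This is a Fibonacci-style word recurrence s(k) = s(k−1)·s(k−2): e.g. nb·b = nbb.
The next term joins nbbnbnbbnbbnb and nbbnbnbb.

nbbnbnbbnbbnbnbbnbnbb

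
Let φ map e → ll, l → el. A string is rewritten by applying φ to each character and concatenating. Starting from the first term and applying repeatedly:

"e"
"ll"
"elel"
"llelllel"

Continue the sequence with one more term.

Rewriting each symbol of llelllel: l→el, l→el, e→ll, l→el, l→el, l→el, e→ll, l→el, which concatenates to el el ll el el el ll el.

elelllelelelllel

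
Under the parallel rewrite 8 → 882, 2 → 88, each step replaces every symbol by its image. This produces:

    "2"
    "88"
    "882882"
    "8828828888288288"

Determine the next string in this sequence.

Rewriting the 16 symbols of 8828828888288288 one by one yields 882 882 88 882 882 88 882 882 882 882 88 882 882 88 882 882; concatenated:

88288288882882888828828828828888288288882882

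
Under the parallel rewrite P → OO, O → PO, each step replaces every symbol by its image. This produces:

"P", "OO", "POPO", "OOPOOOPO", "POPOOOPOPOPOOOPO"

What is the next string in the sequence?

φ(POPOOOPOPOPOOOPO) expands symbol-by-symbol to OO PO OO PO PO PO OO PO OO PO OO PO PO PO OO PO; joining the 16 pieces gives the next term.

OOPOOOPOPOPOOOPOOOPOOOPOPOPOOOPO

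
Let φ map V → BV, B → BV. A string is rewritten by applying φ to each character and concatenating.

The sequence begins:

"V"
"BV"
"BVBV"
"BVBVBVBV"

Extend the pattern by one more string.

Rewriting each symbol of BVBVBVBV: B→BV, V→BV, B→BV, V→BV, B→BV, V→BV, B→BV, V→BV, which concatenates to BV BV BV BV BV BV BV BV.

BVBVBVBVBVBVBVBV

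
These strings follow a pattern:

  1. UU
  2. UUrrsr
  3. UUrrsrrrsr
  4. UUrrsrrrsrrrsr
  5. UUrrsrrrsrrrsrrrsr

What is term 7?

UUrrsrrrsrrrsrrrsrrrsrrrsr

The strings grow by a fixed suffix rrsr each time.
From UUrrsrrrsrrrsrrrsr, 2 further steps: UUrrsrrrsrrrsrrrsr → UUrrsrrrsrrrsrrrsrrrsr → (answer).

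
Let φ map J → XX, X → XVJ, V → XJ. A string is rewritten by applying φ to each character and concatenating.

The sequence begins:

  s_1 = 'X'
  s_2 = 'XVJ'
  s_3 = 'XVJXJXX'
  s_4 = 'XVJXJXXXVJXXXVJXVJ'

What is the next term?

Rewriting the 18 symbols of XVJXJXXXVJXXXVJXVJ one by one yields XVJ XJ XX XVJ XX XVJ XVJ XVJ XJ XX XVJ XVJ XVJ XJ XX XVJ XJ XX; concatenated:

XVJXJXXXVJXXXVJXVJXVJXJXXXVJXVJXVJXJXXXVJXJXX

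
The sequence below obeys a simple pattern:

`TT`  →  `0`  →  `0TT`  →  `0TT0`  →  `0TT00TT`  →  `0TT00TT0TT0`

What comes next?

Each term (from the third on) is the previous term followed by the one before it: term 3 = 0·TT = 0TT.
Continuing: 0TT00TT0TT0 · 0TT00TT gives term 7.

0TT00TT0TT00TT00TT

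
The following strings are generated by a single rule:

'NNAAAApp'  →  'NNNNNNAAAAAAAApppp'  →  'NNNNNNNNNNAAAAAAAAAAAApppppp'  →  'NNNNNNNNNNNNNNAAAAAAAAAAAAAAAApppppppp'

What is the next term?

Each string has the form N^{4n-2} A^{4n} p^{2n} (n = 1, 2, …).
Setting n = 5 gives 18, 20, 10 characters in each block.

NNNNNNNNNNNNNNNNNNAAAAAAAAAAAAAAAAAAAApppppppppp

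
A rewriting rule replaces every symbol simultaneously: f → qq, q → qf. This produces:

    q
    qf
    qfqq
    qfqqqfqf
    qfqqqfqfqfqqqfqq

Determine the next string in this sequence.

Rewriting the 16 symbols of qfqqqfqfqfqqqfqq one by one yields qf qq qf qf qf qq qf qq qf qq qf qf qf qq qf qf; concatenated:

qfqqqfqfqfqqqfqqqfqqqfqfqfqqqfqf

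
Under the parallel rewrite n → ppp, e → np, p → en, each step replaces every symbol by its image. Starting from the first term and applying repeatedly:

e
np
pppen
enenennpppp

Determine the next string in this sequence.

nppppnppppnpppppppenenenen

Rewriting each symbol of enenennpppp: e→np, n→ppp, e→np, n→ppp, e→np, n→ppp, n→ppp, p→en, p→en, p→en, p→en, which concatenates to np ppp np ppp np ppp ppp en en en en.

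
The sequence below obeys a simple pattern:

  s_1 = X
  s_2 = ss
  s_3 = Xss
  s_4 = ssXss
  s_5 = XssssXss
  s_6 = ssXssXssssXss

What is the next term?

This is a Fibonacci-style word recurrence s(k) = s(k−2)·s(k−1): e.g. X·ss = Xss.
So term 7 is XssssXss·ssXssXssssXss.

XssssXssssXssXssssXss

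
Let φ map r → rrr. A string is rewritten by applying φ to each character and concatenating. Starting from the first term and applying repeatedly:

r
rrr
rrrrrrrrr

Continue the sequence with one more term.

Rewriting each symbol of rrrrrrrrr: r→rrr, r→rrr, r→rrr, r→rrr, r→rrr, r→rrr, r→rrr, r→rrr, r→rrr, which concatenates to rrr rrr rrr rrr rrr rrr rrr rrr rrr.

rrrrrrrrrrrrrrrrrrrrrrrrrrr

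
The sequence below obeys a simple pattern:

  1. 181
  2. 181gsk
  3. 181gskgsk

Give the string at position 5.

The strings grow by a fixed suffix gsk each time.
From 181gskgsk, 2 further steps: 181gskgsk → 181gskgskgsk → (answer).

181gskgskgskgsk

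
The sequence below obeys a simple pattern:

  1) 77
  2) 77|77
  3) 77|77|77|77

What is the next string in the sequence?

Each string is two copies of the previous one joined by '|'.
One more doubling of 77|77|77|77 gives the answer.

77|77|77|77|77|77|77|77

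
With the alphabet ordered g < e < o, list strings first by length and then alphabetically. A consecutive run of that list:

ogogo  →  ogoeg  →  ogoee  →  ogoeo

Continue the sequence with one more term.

Treat ogoeo as a base-3 numeral over the given alphabet and add one, carrying through any trailing o's.

ogoog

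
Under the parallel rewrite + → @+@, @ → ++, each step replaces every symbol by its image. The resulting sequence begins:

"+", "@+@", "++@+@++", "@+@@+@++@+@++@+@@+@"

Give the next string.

Replace each of the 19 characters of @+@@+@++@+@++@+@@+@ in place — ++ @+@ ++ ++ @+@ ++ @+@ @+@ ++ @+@ ++ @+@ @+@ ++ @+@ ++ ++ @+@ ++ — and concatenate.

++@+@++++@+@++@+@@+@++@+@++@+@@+@++@+@++++@+@++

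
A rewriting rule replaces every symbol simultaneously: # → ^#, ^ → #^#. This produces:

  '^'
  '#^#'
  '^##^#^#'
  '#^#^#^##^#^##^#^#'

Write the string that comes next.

^##^#^##^#^##^#^#^##^#^##^#^#^##^#^##^#^#

Applying the rule to each of the 17 symbols of #^#^#^##^#^##^#^# gives the pieces ^# #^# ^# #^# ^# #^# ^# ^# #^# ^# #^# ^# ^# #^# ^# #^# ^#, which concatenate to the answer.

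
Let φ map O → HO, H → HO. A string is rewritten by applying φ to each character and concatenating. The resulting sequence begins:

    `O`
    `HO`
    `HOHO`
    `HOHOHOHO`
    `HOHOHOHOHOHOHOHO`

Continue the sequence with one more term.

HOHOHOHOHOHOHOHOHOHOHOHOHOHOHOHO

Applying the rule to each of the 16 symbols of HOHOHOHOHOHOHOHO gives the pieces HO HO HO HO HO HO HO HO HO HO HO HO HO HO HO HO, which concatenate to the answer.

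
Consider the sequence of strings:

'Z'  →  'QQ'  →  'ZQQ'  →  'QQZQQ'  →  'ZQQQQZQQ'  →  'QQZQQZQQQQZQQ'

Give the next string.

This is a Fibonacci-style word recurrence s(k) = s(k−2)·s(k−1): e.g. Z·QQ = ZQQ.
So term 7 is ZQQQQZQQ·QQZQQZQQQQZQQ.

ZQQQQZQQQQZQQZQQQQZQQ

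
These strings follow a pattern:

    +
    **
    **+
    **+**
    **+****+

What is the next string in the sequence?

**+****+**+**

Each term (from the third on) is the previous term followed by the one before it: term 3 = **·+ = **+.
Continuing: **+****+ · **+** gives term 6.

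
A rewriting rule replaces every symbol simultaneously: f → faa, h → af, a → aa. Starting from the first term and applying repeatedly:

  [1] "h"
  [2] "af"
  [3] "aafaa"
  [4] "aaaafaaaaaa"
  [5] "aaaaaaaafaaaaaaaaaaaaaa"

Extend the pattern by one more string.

Replace each of the 23 characters of aaaaaaaafaaaaaaaaaaaaaa in place — aa aa aa aa aa aa aa aa faa aa aa aa aa aa aa aa aa aa aa aa aa aa aa — and concatenate.

aaaaaaaaaaaaaaaafaaaaaaaaaaaaaaaaaaaaaaaaaaaaaa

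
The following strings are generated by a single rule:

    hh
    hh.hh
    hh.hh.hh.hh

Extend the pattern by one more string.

s(k+1) = s(k)·.·s(k) — each term doubles the last with '.' between the halves.
Doubling hh.hh.hh.hh with '.' between the halves:

hh.hh.hh.hh.hh.hh.hh.hh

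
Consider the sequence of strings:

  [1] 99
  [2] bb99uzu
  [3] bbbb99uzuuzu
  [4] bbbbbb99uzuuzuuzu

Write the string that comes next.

bbbbbbbb99uzuuzuuzuuzu

Each term wraps the previous one in bb on the left and uzu on the right.
So the next term is bb·bbbbbb99uzuuzuuzu·uzu.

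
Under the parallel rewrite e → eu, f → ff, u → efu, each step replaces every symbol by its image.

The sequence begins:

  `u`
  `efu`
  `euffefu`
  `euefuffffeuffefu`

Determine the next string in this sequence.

Rewriting the 16 symbols of euefuffffeuffefu one by one yields eu efu eu ff efu ff ff ff ff eu efu ff ff eu ff efu; concatenated:

euefueuffefuffffffffeuefuffffeuffefu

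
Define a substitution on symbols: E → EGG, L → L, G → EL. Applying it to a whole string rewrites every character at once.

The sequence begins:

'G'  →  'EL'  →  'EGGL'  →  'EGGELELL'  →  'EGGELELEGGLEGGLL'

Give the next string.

EGGELELEGGLEGGLEGGELELLEGGELELLL

Replace each of the 16 characters of EGGELELEGGLEGGLL in place — EGG EL EL EGG L EGG L EGG EL EL L EGG EL EL L L — and concatenate.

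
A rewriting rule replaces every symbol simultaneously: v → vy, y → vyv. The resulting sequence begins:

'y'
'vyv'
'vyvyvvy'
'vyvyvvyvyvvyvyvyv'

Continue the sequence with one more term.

Replace each of the 17 characters of vyvyvvyvyvvyvyvyv in place — vy vyv vy vyv vy vy vyv vy vyv vy vy vyv vy vyv vy vyv vy — and concatenate.

vyvyvvyvyvvyvyvyvvyvyvvyvyvyvvyvyvvyvyvvy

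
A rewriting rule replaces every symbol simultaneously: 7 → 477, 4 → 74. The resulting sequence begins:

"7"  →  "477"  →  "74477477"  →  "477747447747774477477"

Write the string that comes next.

φ(477747447747774477477) expands symbol-by-symbol to 74 477 477 477 74 477 74 74 477 477 74 477 477 477 74 74 477 477 74 477 477; joining the 21 pieces gives the next term.

7447747747774477747447747774477477477747447747774477477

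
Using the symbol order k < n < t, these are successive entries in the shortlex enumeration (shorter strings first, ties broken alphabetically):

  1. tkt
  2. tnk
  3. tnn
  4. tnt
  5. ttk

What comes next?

Find the rightmost character of ttk below t, bump it to the next letter, and reset everything to its right to k.

ttn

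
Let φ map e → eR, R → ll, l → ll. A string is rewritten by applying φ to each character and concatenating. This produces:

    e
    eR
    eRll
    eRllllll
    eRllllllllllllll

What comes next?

Replace each of the 16 characters of eRllllllllllllll in place — eR ll ll ll ll ll ll ll ll ll ll ll ll ll ll ll — and concatenate.

eRllllllllllllllllllllllllllllll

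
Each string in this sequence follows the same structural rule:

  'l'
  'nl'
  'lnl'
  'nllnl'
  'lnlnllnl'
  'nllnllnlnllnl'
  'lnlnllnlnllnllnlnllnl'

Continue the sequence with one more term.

nllnllnlnllnllnlnllnlnllnllnlnllnl

Each term (from the third on) is the two preceding terms concatenated in order: term 3 = l·nl = lnl.
The next term joins nllnllnlnllnl and lnlnllnlnllnllnlnllnl.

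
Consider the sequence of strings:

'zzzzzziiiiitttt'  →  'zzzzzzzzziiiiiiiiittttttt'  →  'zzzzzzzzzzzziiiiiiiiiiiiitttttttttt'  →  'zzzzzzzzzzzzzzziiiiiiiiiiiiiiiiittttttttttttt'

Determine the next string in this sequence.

zzzzzzzzzzzzzzzzzziiiiiiiiiiiiiiiiiiiiitttttttttttttttt

Each string has the form z^{3n+3} i^{4n+1} t^{3n+1} (n = 1, 2, …).
Setting n = 5 gives 18, 21, 16 characters in each block.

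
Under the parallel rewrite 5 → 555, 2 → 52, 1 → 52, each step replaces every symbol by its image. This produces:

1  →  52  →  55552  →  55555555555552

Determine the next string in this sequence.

55555555555555555555555555555555555555552

Replace each of the 14 characters of 55555555555552 in place — 555 555 555 555 555 555 555 555 555 555 555 555 555 52 — and concatenate.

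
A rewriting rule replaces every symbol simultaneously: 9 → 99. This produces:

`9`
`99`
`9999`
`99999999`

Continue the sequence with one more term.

9999999999999999

Rewriting each symbol of 99999999: 9→99, 9→99, 9→99, 9→99, 9→99, 9→99, 9→99, 9→99, which concatenates to 99 99 99 99 99 99 99 99.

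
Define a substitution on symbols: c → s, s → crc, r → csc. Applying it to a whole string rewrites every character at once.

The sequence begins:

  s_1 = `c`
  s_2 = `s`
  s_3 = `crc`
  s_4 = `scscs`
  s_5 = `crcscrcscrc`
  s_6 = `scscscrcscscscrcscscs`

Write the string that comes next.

Rewriting the 21 symbols of scscscrcscscscrcscscs one by one yields crc s crc s crc s csc s crc s crc s crc s csc s crc s crc s crc; concatenated:

crcscrcscrcscscscrcscrcscrcscscscrcscrcscrc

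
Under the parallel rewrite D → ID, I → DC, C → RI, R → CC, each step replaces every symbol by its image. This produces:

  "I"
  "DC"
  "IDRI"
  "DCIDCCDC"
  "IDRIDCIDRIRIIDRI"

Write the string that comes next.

DCIDCCDCIDRIDCIDCCDCCCDCDCIDCCDC

φ(IDRIDCIDRIRIIDRI) expands symbol-by-symbol to DC ID CC DC ID RI DC ID CC DC CC DC DC ID CC DC; joining the 16 pieces gives the next term.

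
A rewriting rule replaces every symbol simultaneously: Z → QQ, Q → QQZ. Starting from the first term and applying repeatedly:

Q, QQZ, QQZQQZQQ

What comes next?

Expanding QQZQQZQQ: Q→QQZ, Q→QQZ, Z→QQ, Q→QQZ, Q→QQZ, Z→QQ, Q→QQZ, Q→QQZ. Concatenated: QQZ QQZ QQ QQZ QQZ QQ QQZ QQZ.

QQZQQZQQQQZQQZQQQQZQQZ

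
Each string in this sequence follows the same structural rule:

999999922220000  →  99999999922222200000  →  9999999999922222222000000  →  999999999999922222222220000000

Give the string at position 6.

9999999999999999922222222222222000000000

Reading off run lengths: 9 runs 7, 9, 11, 13; 2 runs 4, 6, 8, 10; 0 runs 4, 5, 6, 7 — each is linear in n, where the shown terms are n = 2, 3, 4, 5.
For term 6, n = 7, so the run lengths are 17, 14, 9.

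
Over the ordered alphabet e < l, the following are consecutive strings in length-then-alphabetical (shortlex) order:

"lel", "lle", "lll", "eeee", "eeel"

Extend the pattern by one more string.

eele

Treat eeel as a base-2 numeral over the given alphabet and add one, carrying through any trailing l's.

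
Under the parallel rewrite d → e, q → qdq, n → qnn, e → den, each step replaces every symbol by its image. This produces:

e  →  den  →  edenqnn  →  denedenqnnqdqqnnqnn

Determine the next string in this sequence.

edenqnndenedenqnnqdqqnnqnnqdqeqdqqdqqnnqnnqdqqnnqnn

φ(denedenqnnqdqqnnqnn) expands symbol-by-symbol to e den qnn den e den qnn qdq qnn qnn qdq e qdq qdq qnn qnn qdq qnn qnn; joining the 19 pieces gives the next term.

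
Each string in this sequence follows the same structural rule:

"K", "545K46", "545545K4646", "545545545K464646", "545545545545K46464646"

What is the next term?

Each term wraps the previous one in 545 on the left and 46 on the right.
So the next term is 545·545545545545K46464646·46.

545545545545545K4646464646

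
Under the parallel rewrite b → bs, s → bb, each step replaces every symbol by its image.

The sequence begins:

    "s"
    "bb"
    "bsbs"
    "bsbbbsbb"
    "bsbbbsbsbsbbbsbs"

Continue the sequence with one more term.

Replace each of the 16 characters of bsbbbsbsbsbbbsbs in place — bs bb bs bs bs bb bs bb bs bb bs bs bs bb bs bb — and concatenate.

bsbbbsbsbsbbbsbbbsbbbsbsbsbbbsbb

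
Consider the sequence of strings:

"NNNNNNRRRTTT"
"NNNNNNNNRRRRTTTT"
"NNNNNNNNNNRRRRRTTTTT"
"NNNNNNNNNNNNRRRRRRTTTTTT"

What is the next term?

NNNNNNNNNNNNNNRRRRRRRTTTTTTT

Term n consists of 2n N's, followed by n R's, followed by n T's, where the shown terms are n = 3, 4, 5, 6.
For the next term, n = 7, so the run lengths are 14, 7, 7.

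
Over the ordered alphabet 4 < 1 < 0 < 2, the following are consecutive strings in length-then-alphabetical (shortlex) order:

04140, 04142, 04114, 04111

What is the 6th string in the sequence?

04112

Advancing 2 positions from 04111 through 04111 → 04110 reaches term 6.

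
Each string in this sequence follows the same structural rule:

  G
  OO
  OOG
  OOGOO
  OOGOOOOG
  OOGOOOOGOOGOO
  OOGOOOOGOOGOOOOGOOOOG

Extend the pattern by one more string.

From term 3 onward, concatenate the last term with the second-to-last: OO·G = OOG, OOG·OO = OOGOO, …
Continuing: OOGOOOOGOOGOOOOGOOOOG · OOGOOOOGOOGOO gives term 8.

OOGOOOOGOOGOOOOGOOOOGOOGOOOOGOOGOO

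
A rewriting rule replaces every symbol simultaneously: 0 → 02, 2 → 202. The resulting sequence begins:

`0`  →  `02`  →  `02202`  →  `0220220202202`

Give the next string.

φ(0220220202202) expands symbol-by-symbol to 02 202 202 02 202 202 02 202 02 202 202 02 202; joining the 13 pieces gives the next term.

0220220202202202022020220220202202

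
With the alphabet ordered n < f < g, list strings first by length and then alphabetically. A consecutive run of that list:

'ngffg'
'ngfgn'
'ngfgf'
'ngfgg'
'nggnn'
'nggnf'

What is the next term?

nggng

Treat nggnf as a base-3 numeral over the given alphabet and add one, carrying through any trailing g's.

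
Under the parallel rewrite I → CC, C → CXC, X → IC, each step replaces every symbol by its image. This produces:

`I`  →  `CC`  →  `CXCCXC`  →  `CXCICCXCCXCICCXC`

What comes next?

Replace each of the 16 characters of CXCICCXCCXCICCXC in place — CXC IC CXC CC CXC CXC IC CXC CXC IC CXC CC CXC CXC IC CXC — and concatenate.

CXCICCXCCCCXCCXCICCXCCXCICCXCCCCXCCXCICCXC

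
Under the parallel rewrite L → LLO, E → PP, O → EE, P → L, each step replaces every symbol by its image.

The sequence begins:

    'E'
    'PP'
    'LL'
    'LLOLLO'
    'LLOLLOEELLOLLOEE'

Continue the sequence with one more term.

Rewriting the 16 symbols of LLOLLOEELLOLLOEE one by one yields LLO LLO EE LLO LLO EE PP PP LLO LLO EE LLO LLO EE PP PP; concatenated:

LLOLLOEELLOLLOEEPPPPLLOLLOEELLOLLOEEPPPP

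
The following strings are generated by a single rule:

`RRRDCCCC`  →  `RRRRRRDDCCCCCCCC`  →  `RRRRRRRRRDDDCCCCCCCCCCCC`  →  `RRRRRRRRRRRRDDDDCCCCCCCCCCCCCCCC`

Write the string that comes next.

RRRRRRRRRRRRRRRDDDDDCCCCCCCCCCCCCCCCCCCC

Term n consists of 3n R's, followed by n D's, followed by 4n C's (n = 1, 2, …).
For the next term, n = 5, so the run lengths are 15, 5, 20.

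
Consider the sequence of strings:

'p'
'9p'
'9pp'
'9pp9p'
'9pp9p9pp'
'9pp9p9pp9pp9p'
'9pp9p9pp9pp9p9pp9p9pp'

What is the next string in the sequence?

9pp9p9pp9pp9p9pp9p9pp9pp9p9pp9pp9p

Each term (from the third on) is the previous term followed by the one before it: term 3 = 9p·p = 9pp.
The next term joins 9pp9p9pp9pp9p9pp9p9pp and 9pp9p9pp9pp9p.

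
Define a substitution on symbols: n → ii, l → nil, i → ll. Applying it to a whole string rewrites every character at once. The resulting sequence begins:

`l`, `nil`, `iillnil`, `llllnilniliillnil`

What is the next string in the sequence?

Applying the rule to each of the 17 symbols of llllnilniliillnil gives the pieces nil nil nil nil ii ll nil ii ll nil ll ll nil nil ii ll nil, which concatenate to the answer.

nilnilnilniliillniliillnilllllnilniliillnil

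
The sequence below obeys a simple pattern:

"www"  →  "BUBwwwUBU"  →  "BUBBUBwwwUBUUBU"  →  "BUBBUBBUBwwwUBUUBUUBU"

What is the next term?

Each term wraps the previous one in BUB on the left and UBU on the right.
One more step from BUBBUBBUBwwwUBUUBUUBU gives the answer.

BUBBUBBUBBUBwwwUBUUBUUBUUBU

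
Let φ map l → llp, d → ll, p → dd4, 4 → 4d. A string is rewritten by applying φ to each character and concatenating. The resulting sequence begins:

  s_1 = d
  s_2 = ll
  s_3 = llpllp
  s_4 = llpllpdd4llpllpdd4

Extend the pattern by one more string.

Replace each of the 18 characters of llpllpdd4llpllpdd4 in place — llp llp dd4 llp llp dd4 ll ll 4d llp llp dd4 llp llp dd4 ll ll 4d — and concatenate.

llpllpdd4llpllpdd4llll4dllpllpdd4llpllpdd4llll4d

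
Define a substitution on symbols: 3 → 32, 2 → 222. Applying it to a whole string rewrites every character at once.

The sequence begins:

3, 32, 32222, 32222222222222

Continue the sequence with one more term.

Rewriting the 14 symbols of 32222222222222 one by one yields 32 222 222 222 222 222 222 222 222 222 222 222 222 222; concatenated:

32222222222222222222222222222222222222222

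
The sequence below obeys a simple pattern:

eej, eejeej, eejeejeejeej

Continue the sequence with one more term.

Each string is two copies of the previous one concatenated.
So the next term is two copies of eejeejeejeej.

eejeejeejeejeejeejeejeej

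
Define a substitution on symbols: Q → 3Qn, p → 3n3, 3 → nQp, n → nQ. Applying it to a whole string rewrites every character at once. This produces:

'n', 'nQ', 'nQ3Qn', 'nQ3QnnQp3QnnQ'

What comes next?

φ(nQ3QnnQp3QnnQ) expands symbol-by-symbol to nQ 3Qn nQp 3Qn nQ nQ 3Qn 3n3 nQp 3Qn nQ nQ 3Qn; joining the 13 pieces gives the next term.

nQ3QnnQp3QnnQnQ3Qn3n3nQp3QnnQnQ3Qn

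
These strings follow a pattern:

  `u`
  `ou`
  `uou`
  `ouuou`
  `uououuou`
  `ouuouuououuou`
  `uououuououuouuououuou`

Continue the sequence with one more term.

From term 3 onward, concatenate the second-to-last term with the last: u·ou = uou, ou·uou = ouuou, …
The next term joins ouuouuououuou and uououuououuouuououuou.

ouuouuououuouuououuououuouuououuou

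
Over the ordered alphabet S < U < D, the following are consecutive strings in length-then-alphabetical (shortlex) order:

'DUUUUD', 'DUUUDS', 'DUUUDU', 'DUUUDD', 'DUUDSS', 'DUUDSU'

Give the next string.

Find the rightmost character of DUUDSU below D, bump it to the next letter, and reset everything to its right to S.

DUUDSD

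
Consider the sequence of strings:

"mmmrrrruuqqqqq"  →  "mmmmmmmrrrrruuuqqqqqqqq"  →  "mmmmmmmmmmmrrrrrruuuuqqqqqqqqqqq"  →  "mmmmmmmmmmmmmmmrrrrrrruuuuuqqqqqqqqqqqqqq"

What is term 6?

mmmmmmmmmmmmmmmmmmmmmmmrrrrrrrrruuuuuuuqqqqqqqqqqqqqqqqqqqq

Reading off run lengths: m runs 3, 7, 11, 15; r runs 4, 5, 6, 7; u runs 2, 3, 4, 5; q runs 5, 8, 11, 14 — each is linear in n (n = 1, 2, …).
For term 6, n = 6, so the run lengths are 23, 9, 7, 20.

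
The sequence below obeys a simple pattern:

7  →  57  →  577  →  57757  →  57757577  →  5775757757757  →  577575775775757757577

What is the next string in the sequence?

5775757757757577575775775757757757

From term 3 onward, concatenate the last term with the second-to-last: 57·7 = 577, 577·57 = 57757, …
Continuing: 577575775775757757577 · 5775757757757 gives term 8.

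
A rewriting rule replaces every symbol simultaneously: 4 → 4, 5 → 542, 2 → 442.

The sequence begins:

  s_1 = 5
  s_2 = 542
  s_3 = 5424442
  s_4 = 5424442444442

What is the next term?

Rewriting the 13 symbols of 5424442444442 one by one yields 542 4 442 4 4 4 442 4 4 4 4 4 442; concatenated:

542444244444244444442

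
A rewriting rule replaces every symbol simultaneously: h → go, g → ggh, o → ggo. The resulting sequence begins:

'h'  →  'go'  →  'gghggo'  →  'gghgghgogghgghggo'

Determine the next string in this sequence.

gghgghgogghgghgogghggogghgghgogghgghgogghgghggo

φ(gghgghgogghgghggo) expands symbol-by-symbol to ggh ggh go ggh ggh go ggh ggo ggh ggh go ggh ggh go ggh ggh ggo; joining the 17 pieces gives the next term.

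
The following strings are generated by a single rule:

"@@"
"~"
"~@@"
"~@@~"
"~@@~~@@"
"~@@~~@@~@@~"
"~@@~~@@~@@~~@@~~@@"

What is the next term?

~@@~~@@~@@~~@@~~@@~@@~~@@~@@~

This is a Fibonacci-style word recurrence s(k) = s(k−1)·s(k−2): e.g. ~·@@ = ~@@.
So term 8 is ~@@~~@@~@@~~@@~~@@·~@@~~@@~@@~.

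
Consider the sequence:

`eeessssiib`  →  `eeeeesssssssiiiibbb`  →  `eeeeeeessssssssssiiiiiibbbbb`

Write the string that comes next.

Reading off run lengths: e runs 3, 5, 7; s runs 4, 7, 10; i runs 2, 4, 6; b runs 1, 3, 5 — each is linear in n (n = 1, 2, …).
For the next term, n = 4, so the run lengths are 9, 13, 8, 7.

eeeeeeeeesssssssssssssiiiiiiiibbbbbbb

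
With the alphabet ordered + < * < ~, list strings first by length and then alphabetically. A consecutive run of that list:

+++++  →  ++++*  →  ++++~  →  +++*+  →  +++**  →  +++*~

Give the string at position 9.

Advancing 3 positions from +++*~ through +++*~ → +++~+ → +++~* reaches term 9.

+++~~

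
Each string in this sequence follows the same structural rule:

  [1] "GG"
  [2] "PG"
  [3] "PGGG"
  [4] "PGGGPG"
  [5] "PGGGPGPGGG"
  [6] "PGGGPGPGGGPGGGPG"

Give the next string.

This is a Fibonacci-style word recurrence s(k) = s(k−1)·s(k−2): e.g. PG·GG = PGGG.
Continuing: PGGGPGPGGGPGGGPG · PGGGPGPGGG gives term 7.

PGGGPGPGGGPGGGPGPGGGPGPGGG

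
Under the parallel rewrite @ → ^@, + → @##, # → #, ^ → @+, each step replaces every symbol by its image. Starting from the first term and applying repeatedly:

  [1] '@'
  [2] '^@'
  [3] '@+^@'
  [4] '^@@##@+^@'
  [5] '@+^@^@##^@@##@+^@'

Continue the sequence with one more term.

φ(@+^@^@##^@@##@+^@) expands symbol-by-symbol to ^@ @## @+ ^@ @+ ^@ # # @+ ^@ ^@ # # ^@ @## @+ ^@; joining the 17 pieces gives the next term.

^@@##@+^@@+^@##@+^@^@##^@@##@+^@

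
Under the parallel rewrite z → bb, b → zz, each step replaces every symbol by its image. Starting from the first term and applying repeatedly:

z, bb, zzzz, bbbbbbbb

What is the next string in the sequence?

zzzzzzzzzzzzzzzz

Expanding bbbbbbbb: b→zz, b→zz, b→zz, b→zz, b→zz, b→zz, b→zz, b→zz. Concatenated: zz zz zz zz zz zz zz zz.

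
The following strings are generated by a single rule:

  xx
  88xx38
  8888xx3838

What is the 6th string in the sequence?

8888888888xx3838383838

Each term wraps the previous one in 88 on the left and 38 on the right.
From 8888xx3838, 3 further steps: 8888xx3838 → 888888xx383838 → 88888888xx38383838 → (answer).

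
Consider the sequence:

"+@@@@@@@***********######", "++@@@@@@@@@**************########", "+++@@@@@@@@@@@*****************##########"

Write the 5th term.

The n-th term is n-2 +'s then 2n+1 @'s then 3n+2 *'s then 2n #'s, where the shown terms are n = 3, 4, 5.
At n = 7 the blocks have lengths 5, 15, 23, 14.

+++++@@@@@@@@@@@@@@@***********************##############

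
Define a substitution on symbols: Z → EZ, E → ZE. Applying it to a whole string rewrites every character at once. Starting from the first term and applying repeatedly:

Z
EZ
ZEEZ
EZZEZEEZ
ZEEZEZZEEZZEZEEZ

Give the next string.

EZZEZEEZZEEZEZZEZEEZEZZEEZZEZEEZ

Replace each of the 16 characters of ZEEZEZZEEZZEZEEZ in place — EZ ZE ZE EZ ZE EZ EZ ZE ZE EZ EZ ZE EZ ZE ZE EZ — and concatenate.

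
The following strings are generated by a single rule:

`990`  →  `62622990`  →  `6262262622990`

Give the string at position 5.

62622626226262262622990

Each term is the previous one with 62622 prepended.
From 6262262622990, 2 further steps: 6262262622990 → 626226262262622990 → (answer).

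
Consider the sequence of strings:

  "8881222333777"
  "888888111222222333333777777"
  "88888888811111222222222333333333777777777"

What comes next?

Term n consists of 3n 8's, followed by 2n-1 1's, followed by 3n 2's, followed by 3n 3's, followed by 3n 7's (n = 1, 2, …).
Setting n = 4 gives 12, 7, 12, 12, 12 characters in each block.

8888888888881111111222222222222333333333333777777777777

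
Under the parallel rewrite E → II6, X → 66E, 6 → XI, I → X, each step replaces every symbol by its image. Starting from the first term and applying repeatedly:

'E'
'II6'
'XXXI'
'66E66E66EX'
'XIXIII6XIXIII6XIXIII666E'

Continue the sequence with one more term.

Applying the rule to each of the 24 symbols of XIXIII6XIXIII6XIXIII666E gives the pieces 66E X 66E X X X XI 66E X 66E X X X XI 66E X 66E X X X XI XI XI II6, which concatenate to the answer.

66EX66EXXXXI66EX66EXXXXI66EX66EXXXXIXIXIII6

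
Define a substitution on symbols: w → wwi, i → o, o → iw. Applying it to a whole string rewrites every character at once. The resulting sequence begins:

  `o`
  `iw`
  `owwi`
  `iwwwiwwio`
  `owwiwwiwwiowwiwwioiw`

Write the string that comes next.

iwwwiwwiowwiwwiowwiwwioiwwwiwwiowwiwwioiwowwi

Replace each of the 20 characters of owwiwwiwwiowwiwwioiw in place — iw wwi wwi o wwi wwi o wwi wwi o iw wwi wwi o wwi wwi o iw o wwi — and concatenate.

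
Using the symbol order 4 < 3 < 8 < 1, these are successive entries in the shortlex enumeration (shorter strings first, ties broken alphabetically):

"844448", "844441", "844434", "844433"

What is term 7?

844484

Continuing the enumeration 3 steps past 844433: 844433 → 844438 → 844431 → (answer).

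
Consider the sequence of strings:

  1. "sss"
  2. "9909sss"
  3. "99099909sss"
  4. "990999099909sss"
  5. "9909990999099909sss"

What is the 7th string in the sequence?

990999099909990999099909sss

The strings grow by a fixed prefix 9909 each time.
From 9909990999099909sss, 2 further steps: 9909990999099909sss → 99099909990999099909sss → (answer).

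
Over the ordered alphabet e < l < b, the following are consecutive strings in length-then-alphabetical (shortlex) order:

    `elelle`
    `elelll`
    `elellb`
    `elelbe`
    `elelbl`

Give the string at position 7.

elebee

Continuing the enumeration 2 steps past elelbl: elelbl → elelbb → (answer).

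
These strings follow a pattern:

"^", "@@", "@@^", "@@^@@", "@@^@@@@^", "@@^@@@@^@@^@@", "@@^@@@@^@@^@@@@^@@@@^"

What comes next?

@@^@@@@^@@^@@@@^@@@@^@@^@@@@^@@^@@

From term 3 onward, concatenate the last term with the second-to-last: @@·^ = @@^, @@^·@@ = @@^@@, …
So term 8 is @@^@@@@^@@^@@@@^@@@@^·@@^@@@@^@@^@@.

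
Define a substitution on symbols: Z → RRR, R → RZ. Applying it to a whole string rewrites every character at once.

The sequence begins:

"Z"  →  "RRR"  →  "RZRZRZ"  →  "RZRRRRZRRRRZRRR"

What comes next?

φ(RZRRRRZRRRRZRRR) expands symbol-by-symbol to RZ RRR RZ RZ RZ RZ RRR RZ RZ RZ RZ RRR RZ RZ RZ; joining the 15 pieces gives the next term.

RZRRRRZRZRZRZRRRRZRZRZRZRRRRZRZRZ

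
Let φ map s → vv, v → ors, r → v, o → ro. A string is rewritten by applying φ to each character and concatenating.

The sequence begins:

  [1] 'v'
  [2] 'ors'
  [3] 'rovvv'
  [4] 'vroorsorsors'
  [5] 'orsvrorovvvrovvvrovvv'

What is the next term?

Rewriting the 21 symbols of orsvrorovvvrovvvrovvv one by one yields ro v vv ors v ro v ro ors ors ors v ro ors ors ors v ro ors ors ors; concatenated:

rovvvorsvrovroorsorsorsvroorsorsorsvroorsorsors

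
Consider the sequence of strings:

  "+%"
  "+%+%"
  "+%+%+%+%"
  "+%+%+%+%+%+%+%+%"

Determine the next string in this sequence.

+%+%+%+%+%+%+%+%+%+%+%+%+%+%+%+%

s(k+1) = s(k)·s(k) — each term doubles the last.
One more doubling of +%+%+%+%+%+%+%+% gives the answer.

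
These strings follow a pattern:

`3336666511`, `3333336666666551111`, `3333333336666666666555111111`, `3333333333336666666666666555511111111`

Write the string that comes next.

3333333333333336666666666666666555551111111111

Each string has the form 3^{3n} 6^{3n+1} 5^{n} 1^{2n} (n = 1, 2, …).
At n = 5 the blocks have lengths 15, 16, 5, 10.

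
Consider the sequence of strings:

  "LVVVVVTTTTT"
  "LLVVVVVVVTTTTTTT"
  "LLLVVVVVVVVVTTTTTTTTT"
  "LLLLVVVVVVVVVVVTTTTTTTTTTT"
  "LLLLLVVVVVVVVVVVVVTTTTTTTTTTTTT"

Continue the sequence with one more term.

LLLLLLVVVVVVVVVVVVVVVTTTTTTTTTTTTTTT

Term n consists of n-1 L's, followed by 2n+1 V's, followed by 2n+1 T's, where the shown terms are n = 2, 3, 4, 5, 6.
Setting n = 7 gives 6, 15, 15 characters in each block.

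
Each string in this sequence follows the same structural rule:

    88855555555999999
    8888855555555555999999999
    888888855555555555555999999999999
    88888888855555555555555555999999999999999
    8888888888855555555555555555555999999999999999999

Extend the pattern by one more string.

888888888888855555555555555555555555999999999999999999999

The n-th term is 2n-1 8's then 3n+2 5's then 3n 9's, where the shown terms are n = 2, 3, 4, 5, 6.
For the next term, n = 7, so the run lengths are 13, 23, 21.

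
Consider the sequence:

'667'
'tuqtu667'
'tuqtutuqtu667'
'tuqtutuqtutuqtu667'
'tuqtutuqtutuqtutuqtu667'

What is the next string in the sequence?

tuqtutuqtutuqtutuqtutuqtu667

The strings grow by a fixed prefix tuqtu each time.
One more step from tuqtutuqtutuqtutuqtu667 gives the answer.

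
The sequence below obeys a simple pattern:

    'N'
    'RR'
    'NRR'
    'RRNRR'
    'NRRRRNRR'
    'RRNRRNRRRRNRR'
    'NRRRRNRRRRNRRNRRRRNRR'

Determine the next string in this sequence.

RRNRRNRRRRNRRNRRRRNRRRRNRRNRRRRNRR

This is a Fibonacci-style word recurrence s(k) = s(k−2)·s(k−1): e.g. N·RR = NRR.
So term 8 is RRNRRNRRRRNRR·NRRRRNRRRRNRRNRRRRNRR.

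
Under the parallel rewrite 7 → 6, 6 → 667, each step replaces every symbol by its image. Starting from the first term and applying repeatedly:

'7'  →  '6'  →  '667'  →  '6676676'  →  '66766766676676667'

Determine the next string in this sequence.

66766766676676667667667666766766676676676

φ(66766766676676667) expands symbol-by-symbol to 667 667 6 667 667 6 667 667 667 6 667 667 6 667 667 667 6; joining the 17 pieces gives the next term.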